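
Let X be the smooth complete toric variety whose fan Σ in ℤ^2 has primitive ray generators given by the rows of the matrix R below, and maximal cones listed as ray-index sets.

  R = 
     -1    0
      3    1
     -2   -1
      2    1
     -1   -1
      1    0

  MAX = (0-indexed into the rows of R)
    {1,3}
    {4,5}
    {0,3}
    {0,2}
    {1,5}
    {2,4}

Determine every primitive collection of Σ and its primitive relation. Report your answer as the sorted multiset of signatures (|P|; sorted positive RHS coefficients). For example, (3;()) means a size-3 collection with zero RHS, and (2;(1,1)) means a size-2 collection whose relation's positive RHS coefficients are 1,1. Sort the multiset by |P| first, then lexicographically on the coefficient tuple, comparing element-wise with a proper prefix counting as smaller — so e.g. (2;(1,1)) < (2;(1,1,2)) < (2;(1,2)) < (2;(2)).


Minimal non-faces — 9 found among 6 rays, 6 max cones:

  P={0,5}:  v_{0} + v_{5} = 0  ⟹  sig = (2;())
  P={2,3}:  v_{2} + v_{3} = 0  ⟹  sig = (2;())
  P={0,1}:  v_{0} + v_{1} = v_{3}  ⟹  sig = (2;(1))
  P={0,4}:  v_{0} + v_{4} = v_{2}  ⟹  sig = (2;(1))
  P={1,2}:  v_{1} + v_{2} = v_{5}  ⟹  sig = (2;(1))
  P={2,5}:  v_{2} + v_{5} = v_{4}  ⟹  sig = (2;(1))
  P={3,4}:  v_{3} + v_{4} = v_{5}  ⟹  sig = (2;(1))
  P={3,5}:  v_{3} + v_{5} = v_{1}  ⟹  sig = (2;(1))
  P={1,4}:  v_{1} + v_{4} = 2·v_{5}  ⟹  sig = (2;(2))

Sorted signature multiset PRS(X):
{ (2;()) ×2,  (2;(1)) ×6,  (2;(2)) }


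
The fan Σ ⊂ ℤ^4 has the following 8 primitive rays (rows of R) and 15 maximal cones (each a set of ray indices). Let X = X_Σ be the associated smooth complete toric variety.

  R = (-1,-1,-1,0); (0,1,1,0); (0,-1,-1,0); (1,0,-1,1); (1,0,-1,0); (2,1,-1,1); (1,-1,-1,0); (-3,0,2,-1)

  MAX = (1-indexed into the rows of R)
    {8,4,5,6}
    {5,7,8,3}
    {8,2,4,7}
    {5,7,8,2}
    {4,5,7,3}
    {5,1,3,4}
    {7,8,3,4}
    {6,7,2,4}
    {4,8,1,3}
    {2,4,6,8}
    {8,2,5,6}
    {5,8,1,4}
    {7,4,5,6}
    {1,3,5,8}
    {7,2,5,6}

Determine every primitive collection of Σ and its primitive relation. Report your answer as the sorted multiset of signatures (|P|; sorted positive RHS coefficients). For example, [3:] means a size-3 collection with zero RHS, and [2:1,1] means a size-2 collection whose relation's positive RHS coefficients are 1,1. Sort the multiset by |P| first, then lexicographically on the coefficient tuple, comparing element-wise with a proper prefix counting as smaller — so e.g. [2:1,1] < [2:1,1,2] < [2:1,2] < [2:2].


Primitive collections (9):

  P={2,3}:  v_{2} + v_{3} = 0  →  sig = [2:]
  P={3,6}:  v_{3} + v_{6} = v_{4} + v_{5}  →  sig = [2:1,1]
  P={1,2}:  v_{1} + v_{2} = v_{4} + v_{5} + v_{8}  →  sig = [2:1,1,1]
  P={1,6}:  v_{1} + v_{6} = 2·v_{4} + 2·v_{5} + v_{8}  →  sig = [2:1,2,2]
  P={1,7}:  v_{1} + v_{7} = 2·v_{3}  →  sig = [2:2]
  P={6,7,8}:  v_{6} + v_{7} + v_{8} = 0  →  sig = [3:]
  P={2,4,5}:  v_{2} + v_{4} + v_{5} = v_{6}  →  sig = [3:1]
  P={3,4,5,8}:  v_{3} + v_{4} + v_{5} + v_{8} = v_{1}  →  sig = [4:1]
  P={4,5,7,8}:  v_{4} + v_{5} + v_{7} + v_{8} = v_{3}  →  sig = [4:1]

Sorted signature multiset PRS(X):
    [2:]
    [2:1,1]
    [2:1,1,1]
    [2:1,2,2]
    [2:2]
    [3:]
    [3:1]
    [4:1]
    [4:1]


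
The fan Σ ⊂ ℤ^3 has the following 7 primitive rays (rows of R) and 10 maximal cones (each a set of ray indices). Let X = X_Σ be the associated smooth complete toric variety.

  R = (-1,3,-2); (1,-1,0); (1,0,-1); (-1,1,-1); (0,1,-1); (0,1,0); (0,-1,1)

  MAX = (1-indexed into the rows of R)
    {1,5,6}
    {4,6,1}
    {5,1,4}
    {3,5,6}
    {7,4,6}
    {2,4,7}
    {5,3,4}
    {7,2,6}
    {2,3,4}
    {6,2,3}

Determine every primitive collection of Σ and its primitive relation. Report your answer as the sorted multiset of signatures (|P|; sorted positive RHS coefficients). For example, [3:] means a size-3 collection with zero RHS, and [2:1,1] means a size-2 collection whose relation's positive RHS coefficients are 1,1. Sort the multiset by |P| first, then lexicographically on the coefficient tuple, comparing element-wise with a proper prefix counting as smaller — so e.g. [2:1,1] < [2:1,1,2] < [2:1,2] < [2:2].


Minimal non-faces — 9 found among 7 rays, 10 max cones:

  P = {5,7}:  v_{5} + v_{7} = 0 ; sig = [2:]
  P = {2,5}:  v_{2} + v_{5} = v_{3} ; sig = [2:1]
  P = {3,7}:  v_{3} + v_{7} = v_{2} ; sig = [2:1]
  P = {1,7}:  v_{1} + v_{7} = v_{4} + v_{6} ; sig = [2:1,1]
  P = {1,2}:  v_{1} + v_{2} = 2·v_{5} ; sig = [2:2]
  P = {1,3}:  v_{1} + v_{3} = 3·v_{5} ; sig = [2:3]
  P = {2,4,6}:  v_{2} + v_{4} + v_{6} = v_{5} ; sig = [3:1]
  P = {4,5,6}:  v_{4} + v_{5} + v_{6} = v_{1} ; sig = [3:1]
  P = {3,4,6}:  v_{3} + v_{4} + v_{6} = 2·v_{5} ; sig = [3:2]

Hence PRS(X_Σ) =
    [2:]
    [2:1]
    [2:1]
    [2:1,1]
    [2:2]
    [2:3]
    [3:1]
    [3:1]
    [3:2]


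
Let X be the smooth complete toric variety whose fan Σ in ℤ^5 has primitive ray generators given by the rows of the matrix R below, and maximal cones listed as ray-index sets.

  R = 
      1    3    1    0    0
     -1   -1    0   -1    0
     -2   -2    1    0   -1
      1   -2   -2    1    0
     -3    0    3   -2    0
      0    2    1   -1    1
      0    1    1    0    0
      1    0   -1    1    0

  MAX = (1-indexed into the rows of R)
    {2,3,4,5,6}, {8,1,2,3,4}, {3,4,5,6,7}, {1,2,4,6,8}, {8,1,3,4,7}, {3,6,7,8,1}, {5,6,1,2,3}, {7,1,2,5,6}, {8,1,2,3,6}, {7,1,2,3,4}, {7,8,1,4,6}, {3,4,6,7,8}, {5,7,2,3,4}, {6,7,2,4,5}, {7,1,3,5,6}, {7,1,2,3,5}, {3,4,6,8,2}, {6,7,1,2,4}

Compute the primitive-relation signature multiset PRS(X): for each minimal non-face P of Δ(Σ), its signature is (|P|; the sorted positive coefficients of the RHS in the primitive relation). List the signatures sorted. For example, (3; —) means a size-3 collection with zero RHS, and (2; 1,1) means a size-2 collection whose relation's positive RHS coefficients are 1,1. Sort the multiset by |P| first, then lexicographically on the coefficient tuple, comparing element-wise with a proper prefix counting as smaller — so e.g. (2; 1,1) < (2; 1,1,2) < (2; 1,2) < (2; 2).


The 5 primitive collections of Σ (r=8, n=5):

  P={5,8}:  v_{5} + v_{8} = v_{3} + v_{6}  so sig = (2; 1,1)
  P={2,7,8}:  v_{2} + v_{7} + v_{8} = 0  so sig = (3; —)
  P={1,4,5}:  v_{1} + v_{4} + v_{5} = v_{2} + 2·v_{7}  so sig = (3; 1,2)
  P={1,3,4,6}:  v_{1} + v_{3} + v_{4} + v_{6} = v_{7}  so sig = (4; 1)
  P={2,3,6,7}:  v_{2} + v_{3} + v_{6} + v_{7} = v_{5}  so sig = (4; 1)

Signatures (|P|; sorted positive RHS coefficients), sorted:
{ (2; 1,1),  (3; —),  (3; 1,2),  (4; 1) ×2 }


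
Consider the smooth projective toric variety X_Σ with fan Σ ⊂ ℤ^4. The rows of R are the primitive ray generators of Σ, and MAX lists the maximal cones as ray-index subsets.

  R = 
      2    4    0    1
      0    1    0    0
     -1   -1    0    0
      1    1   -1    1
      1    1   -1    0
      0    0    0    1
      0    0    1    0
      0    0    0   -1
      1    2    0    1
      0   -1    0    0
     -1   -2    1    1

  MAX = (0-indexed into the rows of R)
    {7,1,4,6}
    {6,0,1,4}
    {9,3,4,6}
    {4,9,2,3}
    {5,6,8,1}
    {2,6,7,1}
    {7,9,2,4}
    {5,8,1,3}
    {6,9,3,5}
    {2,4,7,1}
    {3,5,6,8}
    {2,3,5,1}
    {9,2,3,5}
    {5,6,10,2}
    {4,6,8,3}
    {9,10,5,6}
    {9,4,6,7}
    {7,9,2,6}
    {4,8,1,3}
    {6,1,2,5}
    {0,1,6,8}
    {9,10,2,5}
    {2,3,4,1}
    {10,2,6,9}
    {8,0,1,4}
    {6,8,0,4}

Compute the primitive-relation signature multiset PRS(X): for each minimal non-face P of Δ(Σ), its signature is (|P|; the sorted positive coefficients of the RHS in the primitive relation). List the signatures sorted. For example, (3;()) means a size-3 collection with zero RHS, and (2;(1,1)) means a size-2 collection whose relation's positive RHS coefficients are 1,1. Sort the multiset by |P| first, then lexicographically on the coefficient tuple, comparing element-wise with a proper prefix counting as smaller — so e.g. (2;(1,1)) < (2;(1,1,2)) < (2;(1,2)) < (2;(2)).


23 minimal non-faces of Δ(Σ) (on 11 rays):

  P = {1,9}:  v_{1} + v_{9} = 0  ⇒ sig = (2;())
  P = {5,7}:  v_{5} + v_{7} = 0  ⇒ sig = (2;())
  P = {3,7}:  v_{3} + v_{7} = v_{4}  ⇒ sig = (2;(1))
  P = {4,5}:  v_{4} + v_{5} = v_{3}  ⇒ sig = (2;(1))
  P = {0,2}:  v_{0} + v_{2} = v_{1} + v_{8}  ⇒ sig = (2;(1,1))
  P = {2,8}:  v_{2} + v_{8} = v_{1} + v_{5}  ⇒ sig = (2;(1,1))
  P = {4,10}:  v_{4} + v_{10} = v_{5} + v_{9}  ⇒ sig = (2;(1,1))
  P = {8,9}:  v_{8} + v_{9} = v_{3} + v_{6}  ⇒ sig = (2;(1,1))
  P = {0,9}:  v_{0} + v_{9} = v_{4} + v_{6} + v_{8}  ⇒ sig = (2;(1,1,1))
  P = {0,10}:  v_{0} + v_{10} = v_{5} + v_{6} + v_{8}  ⇒ sig = (2;(1,1,1))
  P = {1,10}:  v_{1} + v_{10} = v_{2} + v_{5} + v_{6}  ⇒ sig = (2;(1,1,1))
  P = {7,8}:  v_{7} + v_{8} = v_{1} + v_{4} + v_{6}  ⇒ sig = (2;(1,1,1))
  P = {7,10}:  v_{7} + v_{10} = v_{2} + v_{6} + v_{9}  ⇒ sig = (2;(1,1,1))
  P = {0,3}:  v_{0} + v_{3} = v_{4} + 2·v_{8}  ⇒ sig = (2;(1,2))
  P = {3,10}:  v_{3} + v_{10} = 2·v_{5} + v_{9}  ⇒ sig = (2;(1,2))
  P = {8,10}:  v_{8} + v_{10} = 2·v_{5} + v_{6}  ⇒ sig = (2;(1,2))
  P = {0,5}:  v_{0} + v_{5} = 2·v_{8}  ⇒ sig = (2;(2))
  P = {0,7}:  v_{0} + v_{7} = 2·v_{1} + 2·v_{4} + 2·v_{6}  ⇒ sig = (2;(2,2,2))
  P = {2,4,6}:  v_{2} + v_{4} + v_{6} = 0  ⇒ sig = (3;())
  P = {1,3,6}:  v_{1} + v_{3} + v_{6} = v_{8}  ⇒ sig = (3;(1))
  P = {2,3,6}:  v_{2} + v_{3} + v_{6} = v_{5}  ⇒ sig = (3;(1))
  P = {1,4,6,8}:  v_{1} + v_{4} + v_{6} + v_{8} = v_{0}  ⇒ sig = (4;(1))
  P = {2,5,6,9}:  v_{2} + v_{5} + v_{6} + v_{9} = v_{10}  ⇒ sig = (4;(1))

Sorted signature multiset PRS(X):
    (2;())
    (2;())
    (2;(1))
    (2;(1))
    (2;(1,1))
    (2;(1,1))
    (2;(1,1))
    (2;(1,1))
    (2;(1,1,1))
    (2;(1,1,1))
    (2;(1,1,1))
    (2;(1,1,1))
    (2;(1,1,1))
    (2;(1,2))
    (2;(1,2))
    (2;(1,2))
    (2;(2))
    (2;(2,2,2))
    (3;())
    (3;(1))
    (3;(1))
    (4;(1))
    (4;(1))


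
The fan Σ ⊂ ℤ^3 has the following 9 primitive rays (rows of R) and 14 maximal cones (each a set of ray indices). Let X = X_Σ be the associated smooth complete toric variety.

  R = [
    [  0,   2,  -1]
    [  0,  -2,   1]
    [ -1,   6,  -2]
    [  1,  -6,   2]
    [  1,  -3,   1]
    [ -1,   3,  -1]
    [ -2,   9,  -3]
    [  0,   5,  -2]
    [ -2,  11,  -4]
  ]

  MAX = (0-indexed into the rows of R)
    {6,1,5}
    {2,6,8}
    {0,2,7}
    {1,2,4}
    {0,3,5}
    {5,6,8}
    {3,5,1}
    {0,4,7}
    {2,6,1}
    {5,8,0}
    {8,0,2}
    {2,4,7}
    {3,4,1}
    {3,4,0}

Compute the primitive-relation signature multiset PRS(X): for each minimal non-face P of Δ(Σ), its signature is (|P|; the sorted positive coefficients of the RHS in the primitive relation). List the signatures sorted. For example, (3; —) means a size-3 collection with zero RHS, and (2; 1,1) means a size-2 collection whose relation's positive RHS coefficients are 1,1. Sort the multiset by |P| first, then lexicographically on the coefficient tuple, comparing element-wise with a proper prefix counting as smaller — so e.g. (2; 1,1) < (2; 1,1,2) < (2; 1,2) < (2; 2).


Minimal non-faces — 16 found among 9 rays, 14 max cones:

  P = {0,1}:  v_{0} + v_{1} = 0  →  sig = (2; —)
  P = {2,3}:  v_{2} + v_{3} = 0  →  sig = (2; —)
  P = {4,5}:  v_{4} + v_{5} = 0  →  sig = (2; —)
  P = {0,6}:  v_{0} + v_{6} = v_{8}  →  sig = (2; 1)
  P = {1,8}:  v_{1} + v_{8} = v_{6}  →  sig = (2; 1)
  P = {2,5}:  v_{2} + v_{5} = v_{6}  →  sig = (2; 1)
  P = {3,6}:  v_{3} + v_{6} = v_{5}  →  sig = (2; 1)
  P = {4,6}:  v_{4} + v_{6} = v_{2}  →  sig = (2; 1)
  P = {1,7}:  v_{1} + v_{7} = v_{2} + v_{4}  →  sig = (2; 1,1)
  P = {3,7}:  v_{3} + v_{7} = v_{0} + v_{4}  →  sig = (2; 1,1)
  P = {3,8}:  v_{3} + v_{8} = v_{0} + v_{5}  →  sig = (2; 1,1)
  P = {4,8}:  v_{4} + v_{8} = v_{0} + v_{2}  →  sig = (2; 1,1)
  P = {5,7}:  v_{5} + v_{7} = v_{0} + v_{2}  →  sig = (2; 1,1)
  P = {6,7}:  v_{6} + v_{7} = v_{0} + 2·v_{2}  →  sig = (2; 1,2)
  P = {7,8}:  v_{7} + v_{8} = 2·v_{0} + 2·v_{2}  →  sig = (2; 2,2)
  P = {0,2,4}:  v_{0} + v_{2} + v_{4} = v_{7}  →  sig = (3; 1)

Sorted signature multiset PRS(X):
[(2; —), (2; —), (2; —), (2; 1), (2; 1), (2; 1), (2; 1), (2; 1), (2; 1,1), (2; 1,1), (2; 1,1), (2; 1,1), (2; 1,1), (2; 1,2), (2; 2,2), (3; 1)]


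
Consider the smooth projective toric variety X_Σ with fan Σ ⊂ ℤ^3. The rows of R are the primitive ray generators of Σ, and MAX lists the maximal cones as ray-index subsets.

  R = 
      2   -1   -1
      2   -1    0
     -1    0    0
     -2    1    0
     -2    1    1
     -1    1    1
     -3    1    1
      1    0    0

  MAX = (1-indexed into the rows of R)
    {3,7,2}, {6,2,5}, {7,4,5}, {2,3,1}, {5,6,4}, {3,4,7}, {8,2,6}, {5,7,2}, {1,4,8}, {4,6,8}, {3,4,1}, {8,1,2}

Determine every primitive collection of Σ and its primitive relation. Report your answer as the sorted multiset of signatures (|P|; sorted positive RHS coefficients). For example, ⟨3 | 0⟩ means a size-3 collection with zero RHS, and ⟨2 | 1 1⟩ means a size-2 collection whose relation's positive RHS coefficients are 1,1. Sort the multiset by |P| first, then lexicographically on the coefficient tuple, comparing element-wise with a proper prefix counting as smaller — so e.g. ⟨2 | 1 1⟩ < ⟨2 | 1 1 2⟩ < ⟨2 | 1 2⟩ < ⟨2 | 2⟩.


The 10 primitive collections of Σ (r=8, n=3):

  {1,5}:  v_{1} + v_{5} = 0  →  sig = ⟨2 | 0⟩
  {2,4}:  v_{2} + v_{4} = 0  →  sig = ⟨2 | 0⟩
  {3,8}:  v_{3} + v_{8} = 0  →  sig = ⟨2 | 0⟩
  {1,6}:  v_{1} + v_{6} = v_{8}  →  sig = ⟨2 | 1⟩
  {1,7}:  v_{1} + v_{7} = v_{3}  →  sig = ⟨2 | 1⟩
  {3,5}:  v_{3} + v_{5} = v_{7}  →  sig = ⟨2 | 1⟩
  {3,6}:  v_{3} + v_{6} = v_{5}  →  sig = ⟨2 | 1⟩
  {5,8}:  v_{5} + v_{8} = v_{6}  →  sig = ⟨2 | 1⟩
  {7,8}:  v_{7} + v_{8} = v_{5}  →  sig = ⟨2 | 1⟩
  {6,7}:  v_{6} + v_{7} = 2·v_{5}  →  sig = ⟨2 | 2⟩

Hence PRS(X_Σ) =
    |P|=2: 10 collections, coeffs (), (), (), (1), (1), (1), (1), (1), (1), (2)


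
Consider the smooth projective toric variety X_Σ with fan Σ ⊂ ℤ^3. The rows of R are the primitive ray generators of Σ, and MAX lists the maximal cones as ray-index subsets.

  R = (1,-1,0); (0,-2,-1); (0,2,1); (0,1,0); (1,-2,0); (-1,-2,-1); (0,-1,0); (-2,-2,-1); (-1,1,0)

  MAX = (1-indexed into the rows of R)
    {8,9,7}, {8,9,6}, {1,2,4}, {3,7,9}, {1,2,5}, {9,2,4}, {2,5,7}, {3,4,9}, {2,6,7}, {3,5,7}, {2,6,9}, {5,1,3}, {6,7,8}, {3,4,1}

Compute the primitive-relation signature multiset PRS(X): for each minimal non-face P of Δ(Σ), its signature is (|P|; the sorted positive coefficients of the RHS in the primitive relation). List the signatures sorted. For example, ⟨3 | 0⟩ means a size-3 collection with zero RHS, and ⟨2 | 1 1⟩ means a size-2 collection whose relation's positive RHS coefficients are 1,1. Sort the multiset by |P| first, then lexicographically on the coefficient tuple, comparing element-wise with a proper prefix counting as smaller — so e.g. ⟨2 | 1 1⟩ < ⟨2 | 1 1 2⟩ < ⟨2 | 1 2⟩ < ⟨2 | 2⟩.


Primitive collections (17):

  {1,9}:  v_{1} + v_{9} = 0 ; sig = ⟨2 | 0⟩
  {2,3}:  v_{2} + v_{3} = 0 ; sig = ⟨2 | 0⟩
  {4,7}:  v_{4} + v_{7} = 0 ; sig = ⟨2 | 0⟩
  {1,7}:  v_{1} + v_{7} = v_{5} ; sig = ⟨2 | 1⟩
  {4,5}:  v_{4} + v_{5} = v_{1} ; sig = ⟨2 | 1⟩
  {5,9}:  v_{5} + v_{9} = v_{7} ; sig = ⟨2 | 1⟩
  {1,6}:  v_{1} + v_{6} = v_{2} + v_{7} ; sig = ⟨2 | 1 1⟩
  {1,8}:  v_{1} + v_{8} = v_{6} + v_{7} ; sig = ⟨2 | 1 1⟩
  {3,6}:  v_{3} + v_{6} = v_{7} + v_{9} ; sig = ⟨2 | 1 1⟩
  {4,6}:  v_{4} + v_{6} = v_{2} + v_{9} ; sig = ⟨2 | 1 1⟩
  {4,8}:  v_{4} + v_{8} = v_{6} + v_{9} ; sig = ⟨2 | 1 1⟩
  {5,6}:  v_{5} + v_{6} = v_{2} + 2·v_{7} ; sig = ⟨2 | 1 2⟩
  {5,8}:  v_{5} + v_{8} = v_{6} + 2·v_{7} ; sig = ⟨2 | 1 2⟩
  {2,8}:  v_{2} + v_{8} = 2·v_{6} ; sig = ⟨2 | 2⟩
  {3,8}:  v_{3} + v_{8} = 2·v_{7} + 2·v_{9} ; sig = ⟨2 | 2 2⟩
  {2,7,9}:  v_{2} + v_{7} + v_{9} = v_{6} ; sig = ⟨3 | 1⟩
  {6,7,9}:  v_{6} + v_{7} + v_{9} = v_{8} ; sig = ⟨3 | 1⟩

Signatures (|P|; sorted positive RHS coefficients), sorted:
    |P|=2: 15 collections, coeffs (), (), (), (1), (1), (1), (1,1), (1,1), (1,1), (1,1), (1,1), (1,2), (1,2), (2), (2,2)
    |P|=3: 2 collections, coeffs (1), (1)


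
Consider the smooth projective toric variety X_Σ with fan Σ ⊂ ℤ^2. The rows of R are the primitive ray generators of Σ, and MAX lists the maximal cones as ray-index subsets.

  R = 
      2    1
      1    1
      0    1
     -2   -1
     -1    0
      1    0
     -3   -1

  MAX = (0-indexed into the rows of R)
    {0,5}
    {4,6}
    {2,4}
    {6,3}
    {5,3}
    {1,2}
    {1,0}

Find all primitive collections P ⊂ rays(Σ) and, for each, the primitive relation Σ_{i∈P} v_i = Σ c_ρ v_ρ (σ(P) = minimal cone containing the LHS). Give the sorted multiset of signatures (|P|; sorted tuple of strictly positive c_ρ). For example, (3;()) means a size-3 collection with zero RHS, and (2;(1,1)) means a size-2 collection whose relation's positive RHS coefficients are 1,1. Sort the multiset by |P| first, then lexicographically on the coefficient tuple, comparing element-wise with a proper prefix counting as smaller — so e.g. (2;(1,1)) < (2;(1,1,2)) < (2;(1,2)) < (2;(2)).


Δ(Σ) — 7 vertices, 14 min non-faces:

  P = {0,3}:  v_{0} + v_{3} = 0 — sig = (2;())
  P = {4,5}:  v_{4} + v_{5} = 0 — sig = (2;())
  P = {0,4}:  v_{0} + v_{4} = v_{1} — sig = (2;(1))
  P = {0,6}:  v_{0} + v_{6} = v_{4} — sig = (2;(1))
  P = {1,3}:  v_{1} + v_{3} = v_{4} — sig = (2;(1))
  P = {1,4}:  v_{1} + v_{4} = v_{2} — sig = (2;(1))
  P = {1,5}:  v_{1} + v_{5} = v_{0} — sig = (2;(1))
  P = {2,5}:  v_{2} + v_{5} = v_{1} — sig = (2;(1))
  P = {3,4}:  v_{3} + v_{4} = v_{6} — sig = (2;(1))
  P = {5,6}:  v_{5} + v_{6} = v_{3} — sig = (2;(1))
  P = {0,2}:  v_{0} + v_{2} = 2·v_{1} — sig = (2;(2))
  P = {1,6}:  v_{1} + v_{6} = 2·v_{4} — sig = (2;(2))
  P = {2,3}:  v_{2} + v_{3} = 2·v_{4} — sig = (2;(2))
  P = {2,6}:  v_{2} + v_{6} = 3·v_{4} — sig = (2;(3))

Sorted signature multiset PRS(X):
    |P|=2: 14 collections, coeffs (), (), (1), (1), (1), (1), (1), (1), (1), (1), (2), (2), (2), (3)


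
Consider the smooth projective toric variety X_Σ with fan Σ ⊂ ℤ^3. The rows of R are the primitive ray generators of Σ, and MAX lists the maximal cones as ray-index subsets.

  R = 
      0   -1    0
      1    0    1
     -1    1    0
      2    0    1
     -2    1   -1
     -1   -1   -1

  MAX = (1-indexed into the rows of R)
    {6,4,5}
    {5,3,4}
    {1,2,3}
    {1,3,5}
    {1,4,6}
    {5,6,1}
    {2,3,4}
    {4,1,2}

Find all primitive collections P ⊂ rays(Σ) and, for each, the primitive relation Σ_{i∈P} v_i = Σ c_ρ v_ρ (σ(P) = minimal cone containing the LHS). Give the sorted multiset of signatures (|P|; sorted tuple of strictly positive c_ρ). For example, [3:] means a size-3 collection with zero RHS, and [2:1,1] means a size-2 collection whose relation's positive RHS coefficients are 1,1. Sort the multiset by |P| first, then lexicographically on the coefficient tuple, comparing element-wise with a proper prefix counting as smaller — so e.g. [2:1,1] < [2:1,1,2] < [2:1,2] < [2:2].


The 5 primitive collections of Σ (r=6, n=3):

  • {2,5}:  v_{2} + v_{5} = v_{3}  ⟹  sig = [2:1]
  • {2,6}:  v_{2} + v_{6} = v_{1}  ⟹  sig = [2:1]
  • {3,6}:  v_{3} + v_{6} = v_{1} + v_{5}  ⟹  sig = [2:1,1]
  • {1,4,5}:  v_{1} + v_{4} + v_{5} = 0  ⟹  sig = [3:]
  • {1,3,4}:  v_{1} + v_{3} + v_{4} = v_{2}  ⟹  sig = [3:1]

Hence PRS(X_Σ) =
[[2:1], [2:1], [2:1,1], [3:], [3:1]]


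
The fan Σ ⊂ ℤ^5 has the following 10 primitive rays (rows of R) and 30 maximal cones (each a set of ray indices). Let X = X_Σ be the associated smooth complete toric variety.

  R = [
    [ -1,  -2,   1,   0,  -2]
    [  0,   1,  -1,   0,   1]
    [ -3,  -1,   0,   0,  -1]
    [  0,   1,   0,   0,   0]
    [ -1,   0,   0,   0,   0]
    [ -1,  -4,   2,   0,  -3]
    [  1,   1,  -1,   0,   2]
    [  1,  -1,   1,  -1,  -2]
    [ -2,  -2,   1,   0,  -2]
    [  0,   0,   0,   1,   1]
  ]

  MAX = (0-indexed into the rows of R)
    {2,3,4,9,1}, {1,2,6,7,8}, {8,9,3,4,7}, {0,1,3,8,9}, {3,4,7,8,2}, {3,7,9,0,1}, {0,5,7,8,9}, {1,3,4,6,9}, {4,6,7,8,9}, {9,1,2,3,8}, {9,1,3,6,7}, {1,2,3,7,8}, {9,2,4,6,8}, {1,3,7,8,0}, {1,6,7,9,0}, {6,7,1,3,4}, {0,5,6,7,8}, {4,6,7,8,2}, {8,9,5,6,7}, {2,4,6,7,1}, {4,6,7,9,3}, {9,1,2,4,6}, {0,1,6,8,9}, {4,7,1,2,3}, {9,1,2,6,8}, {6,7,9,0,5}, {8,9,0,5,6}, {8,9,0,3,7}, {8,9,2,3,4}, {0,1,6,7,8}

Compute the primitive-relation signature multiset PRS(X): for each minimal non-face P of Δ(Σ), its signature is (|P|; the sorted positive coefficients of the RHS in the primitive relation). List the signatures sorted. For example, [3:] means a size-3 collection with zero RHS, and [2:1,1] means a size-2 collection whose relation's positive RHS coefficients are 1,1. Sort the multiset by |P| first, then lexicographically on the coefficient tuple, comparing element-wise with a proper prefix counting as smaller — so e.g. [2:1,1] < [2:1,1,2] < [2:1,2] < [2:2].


Σ has 14 primitive collections:

  P={0,4}:  v_{0} + v_{4} = v_{8}  so sig = [2:1]
  P={3,5}:  v_{3} + v_{5} = v_{7} + v_{8} + v_{9}  so sig = [2:1,1,1]
  P={4,5}:  v_{4} + v_{5} = v_{6} + v_{7} + 2·v_{8} + v_{9}  so sig = [2:1,1,1,2]
  P={2,5}:  v_{2} + v_{5} = v_{0} + v_{6} + 2·v_{8}  so sig = [2:1,1,2]
  P={0,2}:  v_{0} + v_{2} = v_{1} + 2·v_{8}  so sig = [2:1,2]
  P={1,5}:  v_{1} + v_{5} = 2·v_{0} + v_{6}  so sig = [2:1,2]
  P={0,3,6}:  v_{0} + v_{3} + v_{6} = 0  so sig = [3:]
  P={1,4,8}:  v_{1} + v_{4} + v_{8} = v_{2}  so sig = [3:1]
  P={2,7,9}:  v_{2} + v_{7} + v_{9} = v_{8}  so sig = [3:1]
  P={3,6,8}:  v_{3} + v_{6} + v_{8} = v_{4}  so sig = [3:1]
  P={2,3,6}:  v_{2} + v_{3} + v_{6} = v_{1} + 2·v_{4}  so sig = [3:1,2]
  P={1,4,7,9}:  v_{1} + v_{4} + v_{7} + v_{9} = 0  so sig = [4:]
  P={1,7,8,9}:  v_{1} + v_{7} + v_{8} + v_{9} = v_{0}  so sig = [4:1]
  P={0,6,7,8,9}:  v_{0} + v_{6} + v_{7} + v_{8} + v_{9} = v_{5}  so sig = [5:1]

Sorted signature multiset PRS(X):
{ [2:1],  [2:1,1,1],  [2:1,1,1,2],  [2:1,1,2],  [2:1,2] ×2,  [3:],  [3:1] ×3,  [3:1,2],  [4:],  [4:1],  [5:1] }


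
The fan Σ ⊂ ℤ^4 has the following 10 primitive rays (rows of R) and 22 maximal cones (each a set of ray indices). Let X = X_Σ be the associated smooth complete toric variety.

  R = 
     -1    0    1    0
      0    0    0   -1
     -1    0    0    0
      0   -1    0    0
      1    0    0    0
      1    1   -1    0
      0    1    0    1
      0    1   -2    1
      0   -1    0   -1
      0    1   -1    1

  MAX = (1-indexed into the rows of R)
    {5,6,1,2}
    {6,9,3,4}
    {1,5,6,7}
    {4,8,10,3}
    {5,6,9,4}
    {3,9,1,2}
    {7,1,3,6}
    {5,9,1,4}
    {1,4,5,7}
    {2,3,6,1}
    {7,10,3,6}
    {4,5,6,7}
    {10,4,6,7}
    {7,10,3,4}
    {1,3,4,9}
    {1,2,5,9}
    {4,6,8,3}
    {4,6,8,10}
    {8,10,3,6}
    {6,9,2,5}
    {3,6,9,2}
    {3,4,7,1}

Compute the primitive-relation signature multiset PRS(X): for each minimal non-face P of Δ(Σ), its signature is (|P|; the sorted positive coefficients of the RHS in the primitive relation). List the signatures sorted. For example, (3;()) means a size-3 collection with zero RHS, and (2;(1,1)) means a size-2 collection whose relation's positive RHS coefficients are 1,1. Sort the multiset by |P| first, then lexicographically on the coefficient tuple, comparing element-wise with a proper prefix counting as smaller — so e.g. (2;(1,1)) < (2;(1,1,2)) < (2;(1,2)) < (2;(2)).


The 17 primitive collections of Σ (r=10, n=4):

  P = {3,5}:  v_{3} + v_{5} = 0 — sig = (2;())
  P = {7,9}:  v_{7} + v_{9} = 0 — sig = (2;())
  P = {2,4}:  v_{2} + v_{4} = v_{9} — sig = (2;(1))
  P = {1,8}:  v_{1} + v_{8} = v_{3} + v_{10} — sig = (2;(1,1))
  P = {1,10}:  v_{1} + v_{10} = v_{3} + v_{7} — sig = (2;(1,1))
  P = {2,7}:  v_{2} + v_{7} = v_{1} + v_{6} — sig = (2;(1,1))
  P = {2,10}:  v_{2} + v_{10} = v_{3} + v_{6} — sig = (2;(1,1))
  P = {5,8}:  v_{5} + v_{8} = v_{4} + v_{6} + v_{10} — sig = (2;(1,1,1))
  P = {5,10}:  v_{5} + v_{10} = v_{4} + v_{6} + v_{7} — sig = (2;(1,1,1))
  P = {9,10}:  v_{9} + v_{10} = v_{3} + v_{4} + v_{6} — sig = (2;(1,1,1))
  P = {2,8}:  v_{2} + v_{8} = 2·v_{3} + v_{4} + 2·v_{6} — sig = (2;(1,2,2))
  P = {7,8}:  v_{7} + v_{8} = 2·v_{10} — sig = (2;(2))
  P = {8,9}:  v_{8} + v_{9} = 2·v_{3} + 2·v_{4} + 2·v_{6} — sig = (2;(2,2,2))
  P = {1,4,6}:  v_{1} + v_{4} + v_{6} = 0 — sig = (3;())
  P = {1,6,9}:  v_{1} + v_{6} + v_{9} = v_{2} — sig = (3;(1))
  P = {3,4,6,7}:  v_{3} + v_{4} + v_{6} + v_{7} = v_{10} — sig = (4;(1))
  P = {3,4,6,10}:  v_{3} + v_{4} + v_{6} + v_{10} = v_{8} — sig = (4;(1))

so the primitive-relation signature multiset is
    (2;())
    (2;())
    (2;(1))
    (2;(1,1))
    (2;(1,1))
    (2;(1,1))
    (2;(1,1))
    (2;(1,1,1))
    (2;(1,1,1))
    (2;(1,1,1))
    (2;(1,2,2))
    (2;(2))
    (2;(2,2,2))
    (3;())
    (3;(1))
    (4;(1))
    (4;(1))


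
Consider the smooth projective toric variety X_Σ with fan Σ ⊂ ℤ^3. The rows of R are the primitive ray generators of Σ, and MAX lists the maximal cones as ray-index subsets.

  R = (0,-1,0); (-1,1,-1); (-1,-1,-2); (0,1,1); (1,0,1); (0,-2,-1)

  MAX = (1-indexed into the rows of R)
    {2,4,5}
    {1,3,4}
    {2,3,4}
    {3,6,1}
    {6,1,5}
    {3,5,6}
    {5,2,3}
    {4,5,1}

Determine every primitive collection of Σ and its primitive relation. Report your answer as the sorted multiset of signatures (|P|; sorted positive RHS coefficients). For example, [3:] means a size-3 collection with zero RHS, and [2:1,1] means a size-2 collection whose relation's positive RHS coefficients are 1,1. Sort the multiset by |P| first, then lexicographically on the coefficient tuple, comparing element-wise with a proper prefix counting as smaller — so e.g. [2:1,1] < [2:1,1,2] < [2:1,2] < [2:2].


Δ(Σ) — 6 vertices, 5 min non-faces:

  {2,6}:  v_{2} + v_{6} = v_{3}  so sig = [2:1]
  {4,6}:  v_{4} + v_{6} = v_{1}  so sig = [2:1]
  {1,2}:  v_{1} + v_{2} = v_{3} + v_{4}  so sig = [2:1,1]
  {3,4,5}:  v_{3} + v_{4} + v_{5} = 0  so sig = [3:]
  {1,3,5}:  v_{1} + v_{3} + v_{5} = v_{6}  so sig = [3:1]

Sorted signature multiset PRS(X):
[[2:1], [2:1], [2:1,1], [3:], [3:1]]


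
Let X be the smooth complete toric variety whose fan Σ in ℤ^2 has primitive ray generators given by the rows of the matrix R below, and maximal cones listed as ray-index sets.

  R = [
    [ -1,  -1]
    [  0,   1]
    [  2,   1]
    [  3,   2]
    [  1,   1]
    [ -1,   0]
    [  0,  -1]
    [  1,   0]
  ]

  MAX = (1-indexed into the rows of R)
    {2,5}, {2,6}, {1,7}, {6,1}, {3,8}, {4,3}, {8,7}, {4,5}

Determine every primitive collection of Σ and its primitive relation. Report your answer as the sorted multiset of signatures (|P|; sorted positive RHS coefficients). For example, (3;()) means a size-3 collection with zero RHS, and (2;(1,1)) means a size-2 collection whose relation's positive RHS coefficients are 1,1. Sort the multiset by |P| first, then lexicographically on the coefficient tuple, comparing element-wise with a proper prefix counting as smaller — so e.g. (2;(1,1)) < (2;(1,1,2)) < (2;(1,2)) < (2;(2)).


Primitive collections (20):

  {1,5}:  v_{1} + v_{5} = 0 — sig = (2;())
  {2,7}:  v_{2} + v_{7} = 0 — sig = (2;())
  {6,8}:  v_{6} + v_{8} = 0 — sig = (2;())
  {1,2}:  v_{1} + v_{2} = v_{6} — sig = (2;(1))
  {1,3}:  v_{1} + v_{3} = v_{8} — sig = (2;(1))
  {1,4}:  v_{1} + v_{4} = v_{3} — sig = (2;(1))
  {1,8}:  v_{1} + v_{8} = v_{7} — sig = (2;(1))
  {2,8}:  v_{2} + v_{8} = v_{5} — sig = (2;(1))
  {3,5}:  v_{3} + v_{5} = v_{4} — sig = (2;(1))
  {3,6}:  v_{3} + v_{6} = v_{5} — sig = (2;(1))
  {5,6}:  v_{5} + v_{6} = v_{2} — sig = (2;(1))
  {5,7}:  v_{5} + v_{7} = v_{8} — sig = (2;(1))
  {5,8}:  v_{5} + v_{8} = v_{3} — sig = (2;(1))
  {6,7}:  v_{6} + v_{7} = v_{1} — sig = (2;(1))
  {4,7}:  v_{4} + v_{7} = v_{3} + v_{8} — sig = (2;(1,1))
  {2,3}:  v_{2} + v_{3} = 2·v_{5} — sig = (2;(2))
  {3,7}:  v_{3} + v_{7} = 2·v_{8} — sig = (2;(2))
  {4,6}:  v_{4} + v_{6} = 2·v_{5} — sig = (2;(2))
  {4,8}:  v_{4} + v_{8} = 2·v_{3} — sig = (2;(2))
  {2,4}:  v_{2} + v_{4} = 3·v_{5} — sig = (2;(3))

so the primitive-relation signature multiset is
    (2;())
    (2;())
    (2;())
    (2;(1))
    (2;(1))
    (2;(1))
    (2;(1))
    (2;(1))
    (2;(1))
    (2;(1))
    (2;(1))
    (2;(1))
    (2;(1))
    (2;(1))
    (2;(1,1))
    (2;(2))
    (2;(2))
    (2;(2))
    (2;(2))
    (2;(3))


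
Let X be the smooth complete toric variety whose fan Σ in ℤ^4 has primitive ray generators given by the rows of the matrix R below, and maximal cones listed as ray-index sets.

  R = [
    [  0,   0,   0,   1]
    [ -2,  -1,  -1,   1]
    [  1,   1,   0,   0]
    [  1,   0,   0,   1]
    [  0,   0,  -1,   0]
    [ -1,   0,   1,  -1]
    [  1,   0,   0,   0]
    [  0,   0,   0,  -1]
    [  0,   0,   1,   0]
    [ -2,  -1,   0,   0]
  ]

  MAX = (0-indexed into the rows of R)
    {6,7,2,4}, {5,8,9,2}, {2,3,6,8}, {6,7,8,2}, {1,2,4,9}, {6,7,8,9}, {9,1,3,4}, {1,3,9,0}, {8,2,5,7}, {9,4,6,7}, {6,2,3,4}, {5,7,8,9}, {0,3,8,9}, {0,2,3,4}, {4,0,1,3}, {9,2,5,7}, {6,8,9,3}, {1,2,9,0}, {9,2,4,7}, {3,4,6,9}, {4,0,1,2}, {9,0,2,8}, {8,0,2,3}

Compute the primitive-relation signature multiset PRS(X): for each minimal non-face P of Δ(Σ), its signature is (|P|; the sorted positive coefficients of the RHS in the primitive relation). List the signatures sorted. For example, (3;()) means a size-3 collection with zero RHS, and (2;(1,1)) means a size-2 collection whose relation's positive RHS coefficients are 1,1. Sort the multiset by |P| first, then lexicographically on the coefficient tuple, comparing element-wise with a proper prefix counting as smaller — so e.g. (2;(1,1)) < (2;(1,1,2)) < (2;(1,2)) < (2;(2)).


17 collections generate NE(X_Σ); each relation:

  P = {0,7}:  v_{0} + v_{7} = 0 ; sig = (2;())
  P = {4,8}:  v_{4} + v_{8} = 0 ; sig = (2;())
  P = {0,6}:  v_{0} + v_{6} = v_{3} ; sig = (2;(1))
  P = {3,5}:  v_{3} + v_{5} = v_{8} ; sig = (2;(1))
  P = {3,7}:  v_{3} + v_{7} = v_{6} ; sig = (2;(1))
  P = {1,7}:  v_{1} + v_{7} = v_{4} + v_{9} ; sig = (2;(1,1))
  P = {1,8}:  v_{1} + v_{8} = v_{0} + v_{9} ; sig = (2;(1,1))
  P = {5,6}:  v_{5} + v_{6} = v_{7} + v_{8} ; sig = (2;(1,1))
  P = {0,5}:  v_{0} + v_{5} = v_{2} + v_{8} + v_{9} ; sig = (2;(1,1,1))
  P = {1,6}:  v_{1} + v_{6} = v_{3} + v_{4} + v_{9} ; sig = (2;(1,1,1))
  P = {4,5}:  v_{4} + v_{5} = v_{2} + v_{7} + v_{9} ; sig = (2;(1,1,1))
  P = {1,5}:  v_{1} + v_{5} = v_{2} + 2·v_{9} ; sig = (2;(1,2))
  P = {2,6,9}:  v_{2} + v_{6} + v_{9} = 0 ; sig = (3;())
  P = {0,4,9}:  v_{0} + v_{4} + v_{9} = v_{1} ; sig = (3;(1))
  P = {2,3,9}:  v_{2} + v_{3} + v_{9} = v_{0} ; sig = (3;(1))
  P = {1,2,3}:  v_{1} + v_{2} + v_{3} = 2·v_{0} + v_{4} ; sig = (3;(1,2))
  P = {2,7,8,9}:  v_{2} + v_{7} + v_{8} + v_{9} = v_{5} ; sig = (4;(1))

so the primitive-relation signature multiset is
    |P|=2: 12 collections, coeffs (), (), (1), (1), (1), (1,1), (1,1), (1,1), (1,1,1), (1,1,1), (1,1,1), (1,2)
    |P|=3: 4 collections, coeffs (), (1), (1), (1,2)
    |P|=4: 1 collection, coeffs (1)


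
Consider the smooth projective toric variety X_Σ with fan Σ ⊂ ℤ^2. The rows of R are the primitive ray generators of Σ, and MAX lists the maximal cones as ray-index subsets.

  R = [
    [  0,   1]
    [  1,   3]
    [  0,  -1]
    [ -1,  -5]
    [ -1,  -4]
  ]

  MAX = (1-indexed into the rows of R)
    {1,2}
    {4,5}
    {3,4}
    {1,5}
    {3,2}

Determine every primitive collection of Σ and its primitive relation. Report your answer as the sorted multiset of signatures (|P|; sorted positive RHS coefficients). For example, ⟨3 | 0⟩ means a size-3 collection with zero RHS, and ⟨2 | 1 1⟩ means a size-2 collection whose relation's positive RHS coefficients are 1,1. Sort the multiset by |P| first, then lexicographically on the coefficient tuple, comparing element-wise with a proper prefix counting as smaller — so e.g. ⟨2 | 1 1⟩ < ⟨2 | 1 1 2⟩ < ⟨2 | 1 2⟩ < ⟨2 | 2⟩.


5 minimal non-faces of Δ(Σ) (on 5 rays):

  • {1,3}:  v_{1} + v_{3} = 0 ; sig = ⟨2 | 0⟩
  • {1,4}:  v_{1} + v_{4} = v_{5} ; sig = ⟨2 | 1⟩
  • {2,5}:  v_{2} + v_{5} = v_{3} ; sig = ⟨2 | 1⟩
  • {3,5}:  v_{3} + v_{5} = v_{4} ; sig = ⟨2 | 1⟩
  • {2,4}:  v_{2} + v_{4} = 2·v_{3} ; sig = ⟨2 | 2⟩

Signatures (|P|; sorted positive RHS coefficients), sorted:
{ ⟨2 | 0⟩,  ⟨2 | 1⟩ ×3,  ⟨2 | 2⟩ }


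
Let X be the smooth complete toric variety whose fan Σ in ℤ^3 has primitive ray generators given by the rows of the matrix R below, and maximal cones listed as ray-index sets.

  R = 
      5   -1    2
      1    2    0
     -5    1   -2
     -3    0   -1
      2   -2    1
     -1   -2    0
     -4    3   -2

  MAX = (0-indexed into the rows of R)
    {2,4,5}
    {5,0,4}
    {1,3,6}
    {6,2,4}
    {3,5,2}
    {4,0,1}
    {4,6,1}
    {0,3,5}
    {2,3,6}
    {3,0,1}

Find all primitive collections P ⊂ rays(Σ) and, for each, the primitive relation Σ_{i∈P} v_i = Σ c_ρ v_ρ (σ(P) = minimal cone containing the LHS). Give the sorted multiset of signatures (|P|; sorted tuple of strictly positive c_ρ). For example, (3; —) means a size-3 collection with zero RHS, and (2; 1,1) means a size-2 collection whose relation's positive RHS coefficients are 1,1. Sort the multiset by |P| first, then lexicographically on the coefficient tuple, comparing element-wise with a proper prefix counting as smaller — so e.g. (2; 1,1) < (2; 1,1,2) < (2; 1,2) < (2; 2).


6 collections generate NE(X_Σ); each relation:

  P = {0,2}:  v_{0} + v_{2} = 0  ⇒ sig = (2; —)
  P = {1,5}:  v_{1} + v_{5} = 0  ⇒ sig = (2; —)
  P = {0,6}:  v_{0} + v_{6} = v_{1}  ⇒ sig = (2; 1)
  P = {1,2}:  v_{1} + v_{2} = v_{6}  ⇒ sig = (2; 1)
  P = {3,4}:  v_{3} + v_{4} = v_{5}  ⇒ sig = (2; 1)
  P = {5,6}:  v_{5} + v_{6} = v_{2}  ⇒ sig = (2; 1)

Signatures (|P|; sorted positive RHS coefficients), sorted:
{ (2; —) ×2,  (2; 1) ×4 }


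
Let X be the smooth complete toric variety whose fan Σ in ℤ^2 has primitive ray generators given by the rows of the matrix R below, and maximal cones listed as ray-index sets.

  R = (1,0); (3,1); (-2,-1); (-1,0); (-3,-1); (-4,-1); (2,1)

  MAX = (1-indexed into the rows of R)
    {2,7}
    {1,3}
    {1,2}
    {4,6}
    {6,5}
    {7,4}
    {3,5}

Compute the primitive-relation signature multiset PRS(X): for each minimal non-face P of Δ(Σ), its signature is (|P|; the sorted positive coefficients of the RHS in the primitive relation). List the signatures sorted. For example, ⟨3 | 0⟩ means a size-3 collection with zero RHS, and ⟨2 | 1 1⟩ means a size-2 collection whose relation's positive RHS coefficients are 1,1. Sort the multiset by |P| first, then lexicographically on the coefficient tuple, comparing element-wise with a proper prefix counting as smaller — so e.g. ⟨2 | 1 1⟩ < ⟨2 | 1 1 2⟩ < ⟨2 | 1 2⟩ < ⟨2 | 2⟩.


14 collections generate NE(X_Σ); each relation:

  • {1,4}:  v_{1} + v_{4} = 0 — sig = ⟨2 | 0⟩
  • {2,5}:  v_{2} + v_{5} = 0 — sig = ⟨2 | 0⟩
  • {3,7}:  v_{3} + v_{7} = 0 — sig = ⟨2 | 0⟩
  • {1,5}:  v_{1} + v_{5} = v_{3} — sig = ⟨2 | 1⟩
  • {1,6}:  v_{1} + v_{6} = v_{5} — sig = ⟨2 | 1⟩
  • {1,7}:  v_{1} + v_{7} = v_{2} — sig = ⟨2 | 1⟩
  • {2,3}:  v_{2} + v_{3} = v_{1} — sig = ⟨2 | 1⟩
  • {2,4}:  v_{2} + v_{4} = v_{7} — sig = ⟨2 | 1⟩
  • {2,6}:  v_{2} + v_{6} = v_{4} — sig = ⟨2 | 1⟩
  • {3,4}:  v_{3} + v_{4} = v_{5} — sig = ⟨2 | 1⟩
  • {4,5}:  v_{4} + v_{5} = v_{6} — sig = ⟨2 | 1⟩
  • {5,7}:  v_{5} + v_{7} = v_{4} — sig = ⟨2 | 1⟩
  • {3,6}:  v_{3} + v_{6} = 2·v_{5} — sig = ⟨2 | 2⟩
  • {6,7}:  v_{6} + v_{7} = 2·v_{4} — sig = ⟨2 | 2⟩

so the primitive-relation signature multiset is
    |P|=2: 14 collections, coeffs (), (), (), (1), (1), (1), (1), (1), (1), (1), (1), (1), (2), (2)


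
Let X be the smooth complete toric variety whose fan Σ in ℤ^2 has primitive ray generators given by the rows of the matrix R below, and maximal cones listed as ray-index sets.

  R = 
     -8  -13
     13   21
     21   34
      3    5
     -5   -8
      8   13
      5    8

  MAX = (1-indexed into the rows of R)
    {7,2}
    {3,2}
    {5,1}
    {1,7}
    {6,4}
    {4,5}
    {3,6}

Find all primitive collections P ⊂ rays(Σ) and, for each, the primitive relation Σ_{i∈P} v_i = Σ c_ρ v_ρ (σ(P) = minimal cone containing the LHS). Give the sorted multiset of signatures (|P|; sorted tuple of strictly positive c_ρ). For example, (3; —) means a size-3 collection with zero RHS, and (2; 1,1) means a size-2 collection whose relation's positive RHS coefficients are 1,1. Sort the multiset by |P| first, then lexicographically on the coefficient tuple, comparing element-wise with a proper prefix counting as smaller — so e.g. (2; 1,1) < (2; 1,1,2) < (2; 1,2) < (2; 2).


Δ(Σ) — 7 vertices, 14 min non-faces:

  {1,6}:  v_{1} + v_{6} = 0  ⟹  sig = (2; —)
  {5,7}:  v_{5} + v_{7} = 0  ⟹  sig = (2; —)
  {1,2}:  v_{1} + v_{2} = v_{7}  ⟹  sig = (2; 1)
  {1,3}:  v_{1} + v_{3} = v_{2}  ⟹  sig = (2; 1)
  {1,4}:  v_{1} + v_{4} = v_{5}  ⟹  sig = (2; 1)
  {2,5}:  v_{2} + v_{5} = v_{6}  ⟹  sig = (2; 1)
  {2,6}:  v_{2} + v_{6} = v_{3}  ⟹  sig = (2; 1)
  {4,7}:  v_{4} + v_{7} = v_{6}  ⟹  sig = (2; 1)
  {5,6}:  v_{5} + v_{6} = v_{4}  ⟹  sig = (2; 1)
  {6,7}:  v_{6} + v_{7} = v_{2}  ⟹  sig = (2; 1)
  {2,4}:  v_{2} + v_{4} = 2·v_{6}  ⟹  sig = (2; 2)
  {3,5}:  v_{3} + v_{5} = 2·v_{6}  ⟹  sig = (2; 2)
  {3,7}:  v_{3} + v_{7} = 2·v_{2}  ⟹  sig = (2; 2)
  {3,4}:  v_{3} + v_{4} = 3·v_{6}  ⟹  sig = (2; 3)

Hence PRS(X_Σ) =
{ (2; —) ×2,  (2; 1) ×8,  (2; 2) ×3,  (2; 3) }


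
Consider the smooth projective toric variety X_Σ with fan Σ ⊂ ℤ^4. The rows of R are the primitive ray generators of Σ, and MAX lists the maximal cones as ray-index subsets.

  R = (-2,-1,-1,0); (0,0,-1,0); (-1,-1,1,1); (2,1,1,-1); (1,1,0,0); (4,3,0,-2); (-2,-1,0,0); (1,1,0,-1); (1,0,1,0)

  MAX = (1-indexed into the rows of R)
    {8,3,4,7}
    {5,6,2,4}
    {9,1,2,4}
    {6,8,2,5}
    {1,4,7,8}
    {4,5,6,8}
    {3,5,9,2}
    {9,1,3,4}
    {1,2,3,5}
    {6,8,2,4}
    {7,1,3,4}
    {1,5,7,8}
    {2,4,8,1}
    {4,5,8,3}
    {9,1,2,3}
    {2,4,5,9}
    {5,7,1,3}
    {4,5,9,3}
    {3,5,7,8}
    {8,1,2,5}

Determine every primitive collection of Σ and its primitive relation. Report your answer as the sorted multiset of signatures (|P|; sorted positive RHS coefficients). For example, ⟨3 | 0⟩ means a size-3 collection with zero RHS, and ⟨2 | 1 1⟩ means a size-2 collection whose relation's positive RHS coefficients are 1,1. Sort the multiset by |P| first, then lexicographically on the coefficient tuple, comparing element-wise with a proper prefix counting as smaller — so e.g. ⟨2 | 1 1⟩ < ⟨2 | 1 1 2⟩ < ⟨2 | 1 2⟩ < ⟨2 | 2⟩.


|primitive collections| = 14. Relations:

  {2,7}:  v_{2} + v_{7} = v_{1} — sig = ⟨2 | 1⟩
  {8,9}:  v_{8} + v_{9} = v_{4} — sig = ⟨2 | 1⟩
  {3,6}:  v_{3} + v_{6} = v_{4} + v_{5} — sig = ⟨2 | 1 1⟩
  {7,9}:  v_{7} + v_{9} = v_{1} + v_{3} + v_{4} — sig = ⟨2 | 1 1 1⟩
  {6,9}:  v_{6} + v_{9} = v_{2} + 2·v_{4} + v_{5} — sig = ⟨2 | 1 1 2⟩
  {1,6}:  v_{1} + v_{6} = v_{2} + 2·v_{8} — sig = ⟨2 | 1 2⟩
  {6,7}:  v_{6} + v_{7} = 2·v_{8} — sig = ⟨2 | 2⟩
  {1,5,9}:  v_{1} + v_{5} + v_{9} = 0 — sig = ⟨3 | 0⟩
  {2,3,8}:  v_{2} + v_{3} + v_{8} = 0 — sig = ⟨3 | 0⟩
  {1,3,8}:  v_{1} + v_{3} + v_{8} = v_{7} — sig = ⟨3 | 1⟩
  {1,4,5}:  v_{1} + v_{4} + v_{5} = v_{8} — sig = ⟨3 | 1⟩
  {2,3,4}:  v_{2} + v_{3} + v_{4} = v_{9} — sig = ⟨3 | 1⟩
  {4,5,7}:  v_{4} + v_{5} + v_{7} = v_{3} + 2·v_{8} — sig = ⟨3 | 1 2⟩
  {2,4,5,8}:  v_{2} + v_{4} + v_{5} + v_{8} = v_{6} — sig = ⟨4 | 1⟩

Signatures (|P|; sorted positive RHS coefficients), sorted:
{ ⟨2 | 1⟩ ×2,  ⟨2 | 1 1⟩,  ⟨2 | 1 1 1⟩,  ⟨2 | 1 1 2⟩,  ⟨2 | 1 2⟩,  ⟨2 | 2⟩,  ⟨3 | 0⟩ ×2,  ⟨3 | 1⟩ ×3,  ⟨3 | 1 2⟩,  ⟨4 | 1⟩ }


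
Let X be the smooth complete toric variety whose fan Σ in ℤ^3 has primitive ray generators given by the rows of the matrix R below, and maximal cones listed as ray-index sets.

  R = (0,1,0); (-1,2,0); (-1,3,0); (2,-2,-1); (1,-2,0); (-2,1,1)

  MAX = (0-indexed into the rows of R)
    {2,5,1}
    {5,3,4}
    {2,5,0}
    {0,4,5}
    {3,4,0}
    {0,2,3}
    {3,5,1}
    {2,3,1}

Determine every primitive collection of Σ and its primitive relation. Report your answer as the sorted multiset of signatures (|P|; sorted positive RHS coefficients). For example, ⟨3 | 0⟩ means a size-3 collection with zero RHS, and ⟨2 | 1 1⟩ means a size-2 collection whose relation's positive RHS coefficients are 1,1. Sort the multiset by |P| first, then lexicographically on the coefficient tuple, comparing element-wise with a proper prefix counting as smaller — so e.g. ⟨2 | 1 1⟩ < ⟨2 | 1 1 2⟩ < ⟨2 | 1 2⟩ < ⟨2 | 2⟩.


Σ has 5 primitive collections:

  P={1,4}:  v_{1} + v_{4} = 0  so sig = ⟨2 | 0⟩
  P={0,1}:  v_{0} + v_{1} = v_{2}  so sig = ⟨2 | 1⟩
  P={2,4}:  v_{2} + v_{4} = v_{0}  so sig = ⟨2 | 1⟩
  P={0,3,5}:  v_{0} + v_{3} + v_{5} = 0  so sig = ⟨3 | 0⟩
  P={2,3,5}:  v_{2} + v_{3} + v_{5} = v_{1}  so sig = ⟨3 | 1⟩

Sorted signature multiset PRS(X):
{ ⟨2 | 0⟩,  ⟨2 | 1⟩ ×2,  ⟨3 | 0⟩,  ⟨3 | 1⟩ }
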